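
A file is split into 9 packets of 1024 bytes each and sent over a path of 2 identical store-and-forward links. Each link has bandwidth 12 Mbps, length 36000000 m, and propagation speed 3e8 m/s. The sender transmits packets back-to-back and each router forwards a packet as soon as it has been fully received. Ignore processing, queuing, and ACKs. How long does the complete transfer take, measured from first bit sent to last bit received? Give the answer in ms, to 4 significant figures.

246.8 ms

Per-hop transmission t_tx = L/R = 8192/12000000 = 0.682667 ms.
Per-hop propagation t_prop = 36000000/300000000 = 120 ms.
Pipeline fill: first packet needs 2·t_tx to clear all hops; remaining 8 packets each add one t_tx.
Total = (2+9-1)·t_tx + 2·t_prop = 10·0.682667 + 2·120 = 246.8 ms.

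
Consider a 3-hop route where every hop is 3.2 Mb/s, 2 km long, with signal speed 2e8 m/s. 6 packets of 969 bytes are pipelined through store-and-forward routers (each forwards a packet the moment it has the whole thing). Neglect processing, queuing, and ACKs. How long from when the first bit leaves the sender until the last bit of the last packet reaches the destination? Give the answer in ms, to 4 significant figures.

Per-hop transmission t_tx = L/R = 7752/3200000 = 2.4225 ms.
Per-hop propagation t_prop = 2000/200000000 = 0.01 ms.
Pipeline fill: first packet needs 3·t_tx to clear all hops; remaining 5 packets each add one t_tx.
Total = (3+6-1)·t_tx + 3·t_prop = 8·2.4225 + 3·0.01 = 19.41 ms.

19.41 ms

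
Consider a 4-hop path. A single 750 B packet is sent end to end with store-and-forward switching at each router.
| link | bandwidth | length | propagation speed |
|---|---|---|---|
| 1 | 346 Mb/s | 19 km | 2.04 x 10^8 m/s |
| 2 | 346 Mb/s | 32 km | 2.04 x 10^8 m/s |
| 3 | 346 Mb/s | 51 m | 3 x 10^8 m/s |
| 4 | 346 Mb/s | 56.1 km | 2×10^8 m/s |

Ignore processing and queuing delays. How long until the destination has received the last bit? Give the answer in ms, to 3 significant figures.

L = 750 × 8 = 6000 bits.
Transmission delay per hop = L/R = 6000/346000000 = 0.017341 ms; 4 hops → 0.0693642 ms.
Propagation delays (d/s per hop): 0.0931373, 0.156863, 0.00017, 0.2805 ms; sum = 0.53067 ms.
End-to-end = 0.600 ms.

0.600 ms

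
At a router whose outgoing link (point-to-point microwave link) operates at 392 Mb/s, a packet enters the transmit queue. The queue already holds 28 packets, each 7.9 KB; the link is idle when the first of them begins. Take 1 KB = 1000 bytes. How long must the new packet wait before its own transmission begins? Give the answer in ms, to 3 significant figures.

Each queued packet: L/R = 63200/392000000 = 0.161224 ms.
28 queued → 4.51429 ms.
Queuing delay = 4.51 ms.

4.51 ms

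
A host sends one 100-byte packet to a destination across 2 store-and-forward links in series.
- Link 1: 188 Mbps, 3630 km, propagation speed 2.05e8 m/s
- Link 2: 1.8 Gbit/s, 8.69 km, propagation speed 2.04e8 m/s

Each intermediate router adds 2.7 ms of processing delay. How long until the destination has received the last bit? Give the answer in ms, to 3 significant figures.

20.5 ms

L = 100 × 8 = 800 bits.
Transmission delays (L/R per hop): 0.00425532, 0.000444444 ms; sum = 0.00469976 ms.
Propagation delays (d/s per hop): 17.7073, 0.042598 ms; sum = 17.7499 ms.
Processing at 1 router(s): 1 × 2.7 ms = 2.7 ms.
End-to-end = 20.5 ms.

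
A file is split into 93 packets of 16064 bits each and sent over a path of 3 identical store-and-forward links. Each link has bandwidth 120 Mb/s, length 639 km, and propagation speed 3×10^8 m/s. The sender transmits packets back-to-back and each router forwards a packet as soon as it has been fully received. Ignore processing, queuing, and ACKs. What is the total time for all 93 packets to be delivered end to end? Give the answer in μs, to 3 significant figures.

Per-hop transmission t_tx = L/R = 16064/120000000 = 133.867 μs.
Per-hop propagation t_prop = 639000/300000000 = 2130 μs.
Pipeline fill: first packet needs 3·t_tx to clear all hops; remaining 92 packets each add one t_tx.
Total = (3+93-1)·t_tx + 3·t_prop = 95·133.867 + 3·2130 = 19100 μs.

19100 μs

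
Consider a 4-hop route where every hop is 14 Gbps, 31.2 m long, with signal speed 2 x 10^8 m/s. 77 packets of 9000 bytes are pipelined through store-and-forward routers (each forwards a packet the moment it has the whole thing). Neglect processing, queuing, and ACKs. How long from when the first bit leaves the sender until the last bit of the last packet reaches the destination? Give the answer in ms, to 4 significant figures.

Per-hop transmission t_tx = L/R = 72000/14000000000 = 0.00514286 ms.
Per-hop propagation t_prop = 31.2/200000000 = 0.000156 ms.
Pipeline fill: first packet needs 4·t_tx to clear all hops; remaining 76 packets each add one t_tx.
Total = (4+77-1)·t_tx + 4·t_prop = 80·0.00514286 + 4·0.000156 = 0.4121 ms.

0.4121 ms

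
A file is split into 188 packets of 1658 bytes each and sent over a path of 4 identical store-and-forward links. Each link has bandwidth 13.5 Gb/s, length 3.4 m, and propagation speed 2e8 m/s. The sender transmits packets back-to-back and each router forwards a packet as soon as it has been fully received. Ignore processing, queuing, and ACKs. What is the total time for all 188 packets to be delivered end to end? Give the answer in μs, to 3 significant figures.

188 μs

Per-hop transmission t_tx = L/R = 13264/13500000000 = 0.982519 μs.
Per-hop propagation t_prop = 3.4/200000000 = 0.017 μs.
Pipeline fill: first packet needs 4·t_tx to clear all hops; remaining 187 packets each add one t_tx.
Total = (4+188-1)·t_tx + 4·t_prop = 191·0.982519 + 4·0.017 = 188 μs.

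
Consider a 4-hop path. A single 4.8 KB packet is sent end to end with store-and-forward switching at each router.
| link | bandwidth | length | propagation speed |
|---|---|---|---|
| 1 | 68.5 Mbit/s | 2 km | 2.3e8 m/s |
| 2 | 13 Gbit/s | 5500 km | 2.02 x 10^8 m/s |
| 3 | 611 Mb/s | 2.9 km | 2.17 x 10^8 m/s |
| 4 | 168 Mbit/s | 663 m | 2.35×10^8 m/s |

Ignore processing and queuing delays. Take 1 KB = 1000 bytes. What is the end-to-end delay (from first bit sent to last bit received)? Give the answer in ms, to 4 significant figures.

28.11 ms

L = 38400 bits.
Transmission delays (L/R per hop): 0.560584, 0.00295385, 0.0628478, 0.228571 ms; sum = 0.854957 ms.
Propagation delays (d/s per hop): 0.00869565, 27.2277, 0.0133641, 0.00282128 ms; sum = 27.2526 ms.
End-to-end = 28.11 ms.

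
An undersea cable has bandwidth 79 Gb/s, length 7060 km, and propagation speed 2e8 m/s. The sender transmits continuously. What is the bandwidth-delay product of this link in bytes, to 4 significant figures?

Propagation delay = 7060000 / 200000000 = 0.0353 s.
BDP = R × t_prop = 79000000000 × 0.0353 = 2788700000 bits.
In bytes: 2788700000/8 = 348600000 bytes.

348600000 bytes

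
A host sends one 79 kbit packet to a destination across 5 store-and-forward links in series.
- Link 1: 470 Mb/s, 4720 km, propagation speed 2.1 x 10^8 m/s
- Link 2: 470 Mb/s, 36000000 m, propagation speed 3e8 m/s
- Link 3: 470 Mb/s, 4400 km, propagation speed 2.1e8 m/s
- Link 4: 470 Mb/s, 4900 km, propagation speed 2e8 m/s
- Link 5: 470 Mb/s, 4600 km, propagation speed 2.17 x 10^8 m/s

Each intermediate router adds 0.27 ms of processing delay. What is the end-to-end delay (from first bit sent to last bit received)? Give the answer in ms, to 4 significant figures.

L = 79000 bits.
Transmission delay per hop = L/R = 79000/470000000 = 0.168085 ms; 5 hops → 0.840426 ms.
Propagation delays (d/s per hop): 22.4762, 120, 20.9524, 24.5, 21.1982 ms; sum = 209.127 ms.
Processing at 4 router(s): 4 × 0.27 ms = 1.08 ms.
End-to-end = 211.0 ms.

211.0 ms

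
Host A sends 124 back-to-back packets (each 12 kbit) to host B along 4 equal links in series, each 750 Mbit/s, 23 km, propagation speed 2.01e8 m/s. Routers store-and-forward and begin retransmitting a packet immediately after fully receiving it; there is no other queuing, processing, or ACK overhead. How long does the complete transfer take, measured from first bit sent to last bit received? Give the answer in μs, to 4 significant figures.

2490 μs

Per-hop transmission t_tx = L/R = 12000/750000000 = 16 μs.
Per-hop propagation t_prop = 23000/2.01e+08 = 114.428 μs.
Pipeline fill: first packet needs 4·t_tx to clear all hops; remaining 123 packets each add one t_tx.
Total = (4+124-1)·t_tx + 4·t_prop = 127·16 + 4·114.428 = 2490 μs.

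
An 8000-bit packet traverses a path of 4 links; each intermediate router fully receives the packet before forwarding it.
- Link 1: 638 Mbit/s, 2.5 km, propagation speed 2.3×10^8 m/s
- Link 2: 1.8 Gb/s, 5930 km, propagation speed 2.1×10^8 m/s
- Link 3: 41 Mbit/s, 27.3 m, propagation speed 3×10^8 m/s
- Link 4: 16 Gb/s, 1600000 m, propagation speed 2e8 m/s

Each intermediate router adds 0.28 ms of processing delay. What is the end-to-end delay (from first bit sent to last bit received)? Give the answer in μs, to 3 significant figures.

37300 μs

Transmission delays (L/R per hop): 12.5392, 4.44444, 195.122, 0.5 μs; sum = 212.606 μs.
Propagation delays (d/s per hop): 10.8696, 28238.1, 0.091, 8000 μs; sum = 36249.1 μs.
Processing at 3 router(s): 3 × 0.28 ms = 840 μs.
End-to-end = 37300 μs.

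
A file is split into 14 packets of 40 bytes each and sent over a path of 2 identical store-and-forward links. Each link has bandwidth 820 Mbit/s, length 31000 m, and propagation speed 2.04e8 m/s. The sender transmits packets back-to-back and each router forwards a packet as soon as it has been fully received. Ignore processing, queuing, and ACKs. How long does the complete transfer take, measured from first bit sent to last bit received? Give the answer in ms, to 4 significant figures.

0.3098 ms

Per-hop transmission t_tx = L/R = 320/820000000 = 0.000390244 ms.
Per-hop propagation t_prop = 31000/204000000 = 0.151961 ms.
Pipeline fill: first packet needs 2·t_tx to clear all hops; remaining 13 packets each add one t_tx.
Total = (2+14-1)·t_tx + 2·t_prop = 15·0.000390244 + 2·0.151961 = 0.3098 ms.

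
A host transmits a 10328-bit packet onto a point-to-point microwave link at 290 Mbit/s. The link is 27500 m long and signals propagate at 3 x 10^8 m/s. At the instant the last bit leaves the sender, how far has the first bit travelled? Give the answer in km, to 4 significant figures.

t_tx = L/R = 10328/290000000 = 3.56138e-05 s.
Distance = s × t_tx = 300000000 × 3.56138e-05 = 10.68 km.

10.68 km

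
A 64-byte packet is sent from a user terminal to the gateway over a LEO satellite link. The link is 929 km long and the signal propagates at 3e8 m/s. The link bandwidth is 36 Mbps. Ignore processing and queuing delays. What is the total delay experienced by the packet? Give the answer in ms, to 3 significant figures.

3.11 ms

L = 64 × 8 = 512 bits.
Transmission delay = L/R = 512 / 36000000 = 0.0142222 ms.
Propagation delay = d/s = 929000 m / 300000000 m/s = 3.09667 ms.
Total = 3.11 ms.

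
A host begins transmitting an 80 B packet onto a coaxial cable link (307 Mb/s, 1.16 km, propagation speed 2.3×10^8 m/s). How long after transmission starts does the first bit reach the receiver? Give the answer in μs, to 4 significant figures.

First bit experiences only propagation delay: d/s = 1160/2.3e+08 = 5.043 μs.

5.043 μs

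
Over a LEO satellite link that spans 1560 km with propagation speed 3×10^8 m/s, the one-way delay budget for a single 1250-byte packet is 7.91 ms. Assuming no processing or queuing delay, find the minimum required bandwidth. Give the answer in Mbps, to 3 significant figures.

3.69 Mbps

L = 10000 bits.
Propagation delay = 1560000 / 300000000 = 5.2 ms.
Transmission budget = 7.91 − 5.2 = 2.71 ms.
R ≥ L / t_tx = 10000 bits / 0.00271 s = 3.69 Mbps.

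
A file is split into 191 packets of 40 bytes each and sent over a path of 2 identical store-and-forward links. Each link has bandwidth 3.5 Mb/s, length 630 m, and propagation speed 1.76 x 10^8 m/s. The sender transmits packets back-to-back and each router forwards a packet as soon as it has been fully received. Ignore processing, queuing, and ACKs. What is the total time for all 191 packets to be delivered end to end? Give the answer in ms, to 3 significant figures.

17.6 ms

Per-hop transmission t_tx = L/R = 320/3500000 = 0.0914286 ms.
Per-hop propagation t_prop = 630/176000000 = 0.00357955 ms.
Pipeline fill: first packet needs 2·t_tx to clear all hops; remaining 190 packets each add one t_tx.
Total = (2+191-1)·t_tx + 2·t_prop = 192·0.0914286 + 2·0.00357955 = 17.6 ms.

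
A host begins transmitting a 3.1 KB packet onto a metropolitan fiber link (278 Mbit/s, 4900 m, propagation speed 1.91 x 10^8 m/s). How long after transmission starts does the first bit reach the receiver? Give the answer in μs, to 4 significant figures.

First bit experiences only propagation delay: d/s = 4900/191000000 = 25.65 μs.

25.65 μs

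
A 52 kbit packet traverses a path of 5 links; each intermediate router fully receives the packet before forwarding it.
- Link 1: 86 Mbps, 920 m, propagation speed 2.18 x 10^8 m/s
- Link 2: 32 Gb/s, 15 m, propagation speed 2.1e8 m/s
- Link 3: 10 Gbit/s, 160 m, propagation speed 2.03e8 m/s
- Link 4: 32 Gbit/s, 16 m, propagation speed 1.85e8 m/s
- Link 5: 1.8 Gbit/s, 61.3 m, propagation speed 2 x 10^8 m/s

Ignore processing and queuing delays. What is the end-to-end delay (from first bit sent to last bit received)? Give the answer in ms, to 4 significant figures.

L = 52000 bits.
Transmission delays (L/R per hop): 0.604651, 0.001625, 0.0052, 0.001625, 0.0288889 ms; sum = 0.64199 ms.
Propagation delays (d/s per hop): 0.00422018, 7.14286e-05, 0.000788177, 8.64865e-05, 0.0003065 ms; sum = 0.00547278 ms.
End-to-end = 0.6475 ms.

0.6475 ms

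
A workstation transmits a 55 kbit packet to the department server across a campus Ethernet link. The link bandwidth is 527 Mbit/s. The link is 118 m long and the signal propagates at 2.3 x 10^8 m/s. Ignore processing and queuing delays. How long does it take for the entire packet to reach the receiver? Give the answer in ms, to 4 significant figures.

0.1049 ms

L = 55000 bits.
Transmission delay = L/R = 55000 / 527000000 = 0.104364 ms.
Propagation delay = d/s = 118 m / 2.3e+08 m/s = 0.000513043 ms.
Total = 0.1049 ms.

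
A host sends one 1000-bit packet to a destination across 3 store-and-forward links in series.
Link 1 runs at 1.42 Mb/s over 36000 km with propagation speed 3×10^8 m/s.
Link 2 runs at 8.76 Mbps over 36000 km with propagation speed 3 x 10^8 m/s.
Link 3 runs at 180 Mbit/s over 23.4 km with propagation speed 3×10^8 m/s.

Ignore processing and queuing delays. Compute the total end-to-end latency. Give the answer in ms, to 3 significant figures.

Transmission delays (L/R per hop): 0.704225, 0.114155, 0.00555556 ms; sum = 0.823936 ms.
Propagation delays (d/s per hop): 120, 120, 0.078 ms; sum = 240.078 ms.
End-to-end = 241 ms.

241 ms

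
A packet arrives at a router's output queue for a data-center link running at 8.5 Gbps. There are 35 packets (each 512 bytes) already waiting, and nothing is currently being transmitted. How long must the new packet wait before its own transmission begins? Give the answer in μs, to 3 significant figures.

Each queued packet: L/R = 4096/8500000000 = 0.481882 μs.
35 queued → 16.8659 μs.
Queuing delay = 16.9 μs.

16.9 μs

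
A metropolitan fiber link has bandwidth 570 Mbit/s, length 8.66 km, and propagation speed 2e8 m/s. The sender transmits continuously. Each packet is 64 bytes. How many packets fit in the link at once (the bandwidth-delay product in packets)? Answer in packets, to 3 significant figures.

Propagation delay = 8660 / 200000000 = 4.33e-05 s.
BDP = R × t_prop = 570000000 × 4.33e-05 = 24681 bits.
In packets of 512 bits: 48.2 packets.

48.2 packets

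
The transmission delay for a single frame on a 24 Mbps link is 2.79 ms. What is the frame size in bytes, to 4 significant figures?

L = R × t_tx = 24000000 b/s × 0.00279 s = 66960 bits.
In bytes: 66960 / 8 = 8370 bytes.

8370 bytes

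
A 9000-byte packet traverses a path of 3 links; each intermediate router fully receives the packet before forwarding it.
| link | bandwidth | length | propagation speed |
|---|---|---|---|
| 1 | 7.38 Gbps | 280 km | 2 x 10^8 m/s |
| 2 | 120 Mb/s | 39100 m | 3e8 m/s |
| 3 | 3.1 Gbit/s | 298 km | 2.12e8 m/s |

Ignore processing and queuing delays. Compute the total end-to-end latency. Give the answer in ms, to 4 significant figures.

L = 9000 × 8 = 72000 bits.
Transmission delays (L/R per hop): 0.0097561, 0.6, 0.0232258 ms; sum = 0.632982 ms.
Propagation delays (d/s per hop): 1.4, 0.130333, 1.40566 ms; sum = 2.93599 ms.
End-to-end = 3.569 ms.

3.569 ms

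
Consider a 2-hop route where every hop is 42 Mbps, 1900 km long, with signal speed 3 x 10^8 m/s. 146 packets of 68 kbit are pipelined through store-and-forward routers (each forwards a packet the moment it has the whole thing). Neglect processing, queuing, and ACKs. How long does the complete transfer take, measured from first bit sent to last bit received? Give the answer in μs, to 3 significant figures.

Per-hop transmission t_tx = L/R = 68000/42000000 = 1619.05 μs.
Per-hop propagation t_prop = 1900000/300000000 = 6333.33 μs.
Pipeline fill: first packet needs 2·t_tx to clear all hops; remaining 145 packets each add one t_tx.
Total = (2+146-1)·t_tx + 2·t_prop = 147·1619.05 + 2·6333.33 = 251000 μs.

251000 μs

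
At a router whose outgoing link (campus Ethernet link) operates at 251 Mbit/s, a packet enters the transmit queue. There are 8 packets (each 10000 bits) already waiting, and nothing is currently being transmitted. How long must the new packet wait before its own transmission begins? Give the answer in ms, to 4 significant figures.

0.3187 ms

Each queued packet: L/R = 10000/251000000 = 0.0398406 ms.
8 queued → 0.318725 ms.
Queuing delay = 0.3187 ms.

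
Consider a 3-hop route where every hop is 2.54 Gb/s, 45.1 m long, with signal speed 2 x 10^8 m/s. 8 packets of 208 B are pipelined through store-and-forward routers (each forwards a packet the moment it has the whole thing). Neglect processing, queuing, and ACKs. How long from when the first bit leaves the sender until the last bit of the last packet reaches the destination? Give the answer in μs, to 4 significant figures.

Per-hop transmission t_tx = L/R = 1664/2540000000 = 0.655118 μs.
Per-hop propagation t_prop = 45.1/200000000 = 0.2255 μs.
Pipeline fill: first packet needs 3·t_tx to clear all hops; remaining 7 packets each add one t_tx.
Total = (3+8-1)·t_tx + 3·t_prop = 10·0.655118 + 3·0.2255 = 7.228 μs.

7.228 μs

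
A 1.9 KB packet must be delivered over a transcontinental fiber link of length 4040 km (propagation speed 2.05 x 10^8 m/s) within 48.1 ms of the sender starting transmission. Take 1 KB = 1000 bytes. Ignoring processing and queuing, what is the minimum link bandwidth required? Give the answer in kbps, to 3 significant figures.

535 kbps

L = 15200 bits.
Propagation delay = 4040000 / 2.05e+08 = 19.7073 ms.
Transmission budget = 48.1 − 19.7073 = 28.3927 ms.
R ≥ L / t_tx = 15200 bits / 0.0283927 s = 535 kbps.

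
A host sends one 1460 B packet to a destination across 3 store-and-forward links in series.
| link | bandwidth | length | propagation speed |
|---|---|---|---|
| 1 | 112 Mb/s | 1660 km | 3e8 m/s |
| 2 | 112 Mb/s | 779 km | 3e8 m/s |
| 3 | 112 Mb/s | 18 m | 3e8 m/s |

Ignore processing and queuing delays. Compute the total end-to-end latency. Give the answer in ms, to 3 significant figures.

8.44 ms

L = 1460 × 8 = 11680 bits.
Transmission delay per hop = L/R = 11680/112000000 = 0.104286 ms; 3 hops → 0.312857 ms.
Propagation delays (d/s per hop): 5.53333, 2.59667, 6e-05 ms; sum = 8.13006 ms.
End-to-end = 8.44 ms.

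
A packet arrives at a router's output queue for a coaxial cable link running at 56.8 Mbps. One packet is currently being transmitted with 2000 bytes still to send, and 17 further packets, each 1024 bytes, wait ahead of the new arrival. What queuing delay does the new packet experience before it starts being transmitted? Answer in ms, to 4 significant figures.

Each queued packet: L/R = 8192/56800000 = 0.144225 ms.
17 queued → 2.45183 ms.
Plus remaining 16000 bits of current packet: 0.28169 ms.
Queuing delay = 2.734 ms.

2.734 ms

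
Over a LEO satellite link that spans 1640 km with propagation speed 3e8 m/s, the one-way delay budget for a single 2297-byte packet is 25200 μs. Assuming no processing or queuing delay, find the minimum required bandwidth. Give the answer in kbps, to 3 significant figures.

L = 18376 bits.
Propagation delay = 1640000 / 300000000 = 5466.67 μs.
Transmission budget = 25200 − 5466.67 = 19733.3 μs.
R ≥ L / t_tx = 18376 bits / 0.0197333 s = 931 kbps.

931 kbps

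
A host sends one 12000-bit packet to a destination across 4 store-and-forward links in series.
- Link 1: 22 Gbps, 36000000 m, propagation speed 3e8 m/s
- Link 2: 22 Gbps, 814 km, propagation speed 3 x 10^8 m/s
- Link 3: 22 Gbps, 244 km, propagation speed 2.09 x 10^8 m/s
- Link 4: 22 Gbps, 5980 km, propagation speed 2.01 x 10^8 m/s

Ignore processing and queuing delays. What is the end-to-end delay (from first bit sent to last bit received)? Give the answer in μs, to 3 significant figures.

Transmission delay per hop = L/R = 12000/22000000000 = 0.545455 μs; 4 hops → 2.18182 μs.
Propagation delays (d/s per hop): 120000, 2713.33, 1167.46, 29751.2 μs; sum = 153632 μs.
End-to-end = 154000 μs.

154000 μs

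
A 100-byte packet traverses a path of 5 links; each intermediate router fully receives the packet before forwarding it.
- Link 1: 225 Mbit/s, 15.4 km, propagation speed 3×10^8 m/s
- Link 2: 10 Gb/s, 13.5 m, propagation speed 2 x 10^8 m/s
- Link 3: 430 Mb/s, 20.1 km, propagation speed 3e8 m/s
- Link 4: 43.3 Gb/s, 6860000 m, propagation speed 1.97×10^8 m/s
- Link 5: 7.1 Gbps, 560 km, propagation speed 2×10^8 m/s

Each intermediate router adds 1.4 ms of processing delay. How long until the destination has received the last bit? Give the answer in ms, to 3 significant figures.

L = 100 × 8 = 800 bits.
Transmission delays (L/R per hop): 0.00355556, 8e-05, 0.00186047, 1.84758e-05, 0.000112676 ms; sum = 0.00562717 ms.
Propagation delays (d/s per hop): 0.0513333, 6.75e-05, 0.067, 34.8223, 2.8 ms; sum = 37.7407 ms.
Processing at 4 router(s): 4 × 1.4 ms = 5.6 ms.
End-to-end = 43.3 ms.

43.3 ms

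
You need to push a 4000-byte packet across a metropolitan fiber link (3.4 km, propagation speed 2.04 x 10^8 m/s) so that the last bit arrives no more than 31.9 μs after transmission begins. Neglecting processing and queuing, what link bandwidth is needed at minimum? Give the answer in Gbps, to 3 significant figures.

L = 32000 bits.
Propagation delay = 3400 / 204000000 = 16.6667 μs.
Transmission budget = 31.9 − 16.6667 = 15.2333 μs.
R ≥ L / t_tx = 32000 bits / 1.52333e-05 s = 2.10 Gbps.

2.10 Gbps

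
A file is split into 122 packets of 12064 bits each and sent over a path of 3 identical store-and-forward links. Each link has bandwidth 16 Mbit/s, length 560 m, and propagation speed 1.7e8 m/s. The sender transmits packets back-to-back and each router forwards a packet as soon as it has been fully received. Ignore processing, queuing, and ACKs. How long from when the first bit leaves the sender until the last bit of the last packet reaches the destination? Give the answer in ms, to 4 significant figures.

Per-hop transmission t_tx = L/R = 12064/16000000 = 0.754 ms.
Per-hop propagation t_prop = 560/170000000 = 0.00329412 ms.
Pipeline fill: first packet needs 3·t_tx to clear all hops; remaining 121 packets each add one t_tx.
Total = (3+122-1)·t_tx + 3·t_prop = 124·0.754 + 3·0.00329412 = 93.51 ms.

93.51 ms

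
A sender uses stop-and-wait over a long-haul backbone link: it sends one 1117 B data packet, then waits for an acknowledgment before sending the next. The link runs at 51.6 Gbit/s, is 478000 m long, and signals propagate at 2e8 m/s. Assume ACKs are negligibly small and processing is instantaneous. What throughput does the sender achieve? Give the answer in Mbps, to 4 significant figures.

t_tx = L/R = 8936/51600000000 = 1.73178e-07 s.
t_prop = 478000/200000000 = 0.00239 s; RTT = 0.00478 s.
Cycle = t_tx + RTT = 0.00478017 s.
Throughput = L / cycle = 8936 / 0.00478017 = 1.869 Mbps.

1.869 Mbps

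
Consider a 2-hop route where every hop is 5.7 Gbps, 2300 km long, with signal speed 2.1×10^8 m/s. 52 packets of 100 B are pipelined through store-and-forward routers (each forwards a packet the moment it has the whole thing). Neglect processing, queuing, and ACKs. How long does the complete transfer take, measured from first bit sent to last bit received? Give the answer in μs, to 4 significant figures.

Per-hop transmission t_tx = L/R = 800/5700000000 = 0.140351 μs.
Per-hop propagation t_prop = 2300000/210000000 = 10952.4 μs.
Pipeline fill: first packet needs 2·t_tx to clear all hops; remaining 51 packets each add one t_tx.
Total = (2+52-1)·t_tx + 2·t_prop = 53·0.140351 + 2·10952.4 = 21910 μs.

21910 μs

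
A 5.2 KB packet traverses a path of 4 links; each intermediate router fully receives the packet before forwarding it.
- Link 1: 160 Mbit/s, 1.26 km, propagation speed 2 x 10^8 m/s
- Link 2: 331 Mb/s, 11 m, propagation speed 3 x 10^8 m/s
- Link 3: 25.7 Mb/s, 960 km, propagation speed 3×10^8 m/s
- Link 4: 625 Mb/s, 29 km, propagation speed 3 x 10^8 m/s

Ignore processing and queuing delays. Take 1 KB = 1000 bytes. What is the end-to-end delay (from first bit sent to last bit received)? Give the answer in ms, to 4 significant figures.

L = 41600 bits.
Transmission delays (L/R per hop): 0.26, 0.12568, 1.61868, 0.06656 ms; sum = 2.07092 ms.
Propagation delays (d/s per hop): 0.0063, 3.66667e-05, 3.2, 0.0966667 ms; sum = 3.303 ms.
End-to-end = 5.374 ms.

5.374 ms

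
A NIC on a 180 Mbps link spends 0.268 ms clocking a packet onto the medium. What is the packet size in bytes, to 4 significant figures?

L = R × t_tx = 180000000 b/s × 0.000268 s = 48240 bits.
In bytes: 48240 / 8 = 6030 bytes.

6030 bytes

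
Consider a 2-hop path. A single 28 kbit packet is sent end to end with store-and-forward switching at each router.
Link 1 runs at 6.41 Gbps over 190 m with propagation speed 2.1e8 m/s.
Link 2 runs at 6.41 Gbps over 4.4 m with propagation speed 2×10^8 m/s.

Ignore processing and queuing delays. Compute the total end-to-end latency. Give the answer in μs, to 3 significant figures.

9.66 μs

L = 28000 bits.
Transmission delay per hop = L/R = 28000/6410000000 = 4.36817 μs; 2 hops → 8.73635 μs.
Propagation delays (d/s per hop): 0.904762, 0.022 μs; sum = 0.926762 μs.
End-to-end = 9.66 μs.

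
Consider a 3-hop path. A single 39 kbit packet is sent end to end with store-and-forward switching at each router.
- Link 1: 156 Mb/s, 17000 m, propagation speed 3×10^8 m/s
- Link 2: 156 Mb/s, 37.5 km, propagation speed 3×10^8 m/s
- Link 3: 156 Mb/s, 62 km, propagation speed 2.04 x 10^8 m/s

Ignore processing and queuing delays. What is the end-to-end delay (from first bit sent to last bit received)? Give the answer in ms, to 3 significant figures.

1.24 ms

L = 39000 bits.
Transmission delay per hop = L/R = 39000/156000000 = 0.25 ms; 3 hops → 0.75 ms.
Propagation delays (d/s per hop): 0.0566667, 0.125, 0.303922 ms; sum = 0.485588 ms.
End-to-end = 1.24 ms.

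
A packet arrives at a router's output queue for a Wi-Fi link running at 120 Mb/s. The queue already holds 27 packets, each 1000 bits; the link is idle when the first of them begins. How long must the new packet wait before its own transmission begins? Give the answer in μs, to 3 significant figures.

Each queued packet: L/R = 1000/120000000 = 8.33333 μs.
27 queued → 225 μs.
Queuing delay = 225 μs.

225 μs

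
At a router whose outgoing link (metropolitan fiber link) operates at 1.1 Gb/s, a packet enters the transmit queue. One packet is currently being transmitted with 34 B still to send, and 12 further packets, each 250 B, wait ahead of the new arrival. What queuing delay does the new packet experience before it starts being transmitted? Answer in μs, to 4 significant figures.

22.07 μs

Each queued packet: L/R = 2000/1100000000 = 1.81818 μs.
12 queued → 21.8182 μs.
Plus remaining 272 bits of current packet: 0.247273 μs.
Queuing delay = 22.07 μs.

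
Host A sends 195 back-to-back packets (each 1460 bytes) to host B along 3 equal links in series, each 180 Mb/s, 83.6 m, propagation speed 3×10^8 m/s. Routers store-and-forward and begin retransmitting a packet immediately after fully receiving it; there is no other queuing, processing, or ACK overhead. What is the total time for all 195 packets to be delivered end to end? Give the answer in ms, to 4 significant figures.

12.78 ms

Per-hop transmission t_tx = L/R = 11680/180000000 = 0.0648889 ms.
Per-hop propagation t_prop = 83.6/300000000 = 0.000278667 ms.
Pipeline fill: first packet needs 3·t_tx to clear all hops; remaining 194 packets each add one t_tx.
Total = (3+195-1)·t_tx + 3·t_prop = 197·0.0648889 + 3·0.000278667 = 12.78 ms.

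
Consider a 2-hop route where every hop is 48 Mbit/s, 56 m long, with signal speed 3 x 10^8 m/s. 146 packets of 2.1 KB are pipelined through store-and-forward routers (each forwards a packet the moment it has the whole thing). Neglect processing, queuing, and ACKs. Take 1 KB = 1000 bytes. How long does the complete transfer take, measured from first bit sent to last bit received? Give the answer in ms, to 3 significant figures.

Per-hop transmission t_tx = L/R = 16800/48000000 = 0.35 ms.
Per-hop propagation t_prop = 56/300000000 = 0.000186667 ms.
Pipeline fill: first packet needs 2·t_tx to clear all hops; remaining 145 packets each add one t_tx.
Total = (2+146-1)·t_tx + 2·t_prop = 147·0.35 + 2·0.000186667 = 51.5 ms.

51.5 ms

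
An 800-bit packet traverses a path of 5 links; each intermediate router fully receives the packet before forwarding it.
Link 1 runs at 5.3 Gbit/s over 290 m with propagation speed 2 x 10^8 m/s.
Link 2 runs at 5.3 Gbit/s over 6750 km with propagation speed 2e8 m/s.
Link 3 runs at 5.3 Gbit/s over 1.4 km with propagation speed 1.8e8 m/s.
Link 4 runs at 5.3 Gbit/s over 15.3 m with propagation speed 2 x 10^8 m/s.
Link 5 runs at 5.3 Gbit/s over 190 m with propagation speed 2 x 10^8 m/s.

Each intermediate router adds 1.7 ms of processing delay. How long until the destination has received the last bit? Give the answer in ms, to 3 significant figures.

Transmission delay per hop = L/R = 800/5300000000 = 0.000150943 ms; 5 hops → 0.000754717 ms.
Propagation delays (d/s per hop): 0.00145, 33.75, 0.00777778, 7.65e-05, 0.00095 ms; sum = 33.7603 ms.
Processing at 4 router(s): 4 × 1.7 ms = 6.8 ms.
End-to-end = 40.6 ms.

40.6 ms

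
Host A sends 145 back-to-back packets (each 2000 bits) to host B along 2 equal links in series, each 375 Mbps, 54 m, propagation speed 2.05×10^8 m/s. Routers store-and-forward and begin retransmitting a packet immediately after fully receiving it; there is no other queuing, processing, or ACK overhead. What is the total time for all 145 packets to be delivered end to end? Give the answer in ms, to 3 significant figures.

Per-hop transmission t_tx = L/R = 2000/375000000 = 0.00533333 ms.
Per-hop propagation t_prop = 54/2.05e+08 = 0.000263415 ms.
Pipeline fill: first packet needs 2·t_tx to clear all hops; remaining 144 packets each add one t_tx.
Total = (2+145-1)·t_tx + 2·t_prop = 146·0.00533333 + 2·0.000263415 = 0.779 ms.

0.779 ms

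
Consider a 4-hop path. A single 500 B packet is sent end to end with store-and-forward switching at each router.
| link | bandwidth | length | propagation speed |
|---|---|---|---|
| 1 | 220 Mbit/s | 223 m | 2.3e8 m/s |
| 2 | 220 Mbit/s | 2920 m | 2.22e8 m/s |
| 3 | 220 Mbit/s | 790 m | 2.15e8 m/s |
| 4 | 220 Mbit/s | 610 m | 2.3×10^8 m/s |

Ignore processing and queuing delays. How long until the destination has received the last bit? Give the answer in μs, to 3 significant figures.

L = 500 × 8 = 4000 bits.
Transmission delay per hop = L/R = 4000/220000000 = 18.1818 μs; 4 hops → 72.7273 μs.
Propagation delays (d/s per hop): 0.969565, 13.1532, 3.67442, 2.65217 μs; sum = 20.4493 μs.
End-to-end = 93.2 μs.

93.2 μs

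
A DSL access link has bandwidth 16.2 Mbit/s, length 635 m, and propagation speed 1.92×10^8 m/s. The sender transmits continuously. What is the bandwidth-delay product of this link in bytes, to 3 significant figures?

Propagation delay = 635 / 192000000 = 3.30729e-06 s.
BDP = R × t_prop = 16200000 × 3.30729e-06 = 53.5781 bits.
In bytes: 53.5781/8 = 6.70 bytes.

6.70 bytes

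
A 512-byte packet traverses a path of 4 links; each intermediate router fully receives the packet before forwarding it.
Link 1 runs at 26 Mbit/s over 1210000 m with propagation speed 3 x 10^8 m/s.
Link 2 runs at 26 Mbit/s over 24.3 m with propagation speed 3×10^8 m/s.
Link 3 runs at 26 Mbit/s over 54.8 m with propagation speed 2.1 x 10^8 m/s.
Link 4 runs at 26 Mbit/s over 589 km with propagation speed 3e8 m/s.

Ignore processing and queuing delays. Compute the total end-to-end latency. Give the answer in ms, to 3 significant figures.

6.63 ms

L = 512 × 8 = 4096 bits.
Transmission delay per hop = L/R = 4096/26000000 = 0.157538 ms; 4 hops → 0.630154 ms.
Propagation delays (d/s per hop): 4.03333, 8.1e-05, 0.000260952, 1.96333 ms; sum = 5.99701 ms.
End-to-end = 6.63 ms.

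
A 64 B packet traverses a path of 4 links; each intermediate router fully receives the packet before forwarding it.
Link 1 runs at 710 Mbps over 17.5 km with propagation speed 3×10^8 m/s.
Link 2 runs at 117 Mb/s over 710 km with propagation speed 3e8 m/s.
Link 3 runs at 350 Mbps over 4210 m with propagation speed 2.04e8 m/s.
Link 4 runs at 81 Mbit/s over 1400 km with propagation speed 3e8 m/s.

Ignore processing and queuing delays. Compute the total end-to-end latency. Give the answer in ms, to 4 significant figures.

L = 64 × 8 = 512 bits.
Transmission delays (L/R per hop): 0.000721127, 0.00437607, 0.00146286, 0.00632099 ms; sum = 0.012881 ms.
Propagation delays (d/s per hop): 0.0583333, 2.36667, 0.0206373, 4.66667 ms; sum = 7.1123 ms.
End-to-end = 7.125 ms.

7.125 ms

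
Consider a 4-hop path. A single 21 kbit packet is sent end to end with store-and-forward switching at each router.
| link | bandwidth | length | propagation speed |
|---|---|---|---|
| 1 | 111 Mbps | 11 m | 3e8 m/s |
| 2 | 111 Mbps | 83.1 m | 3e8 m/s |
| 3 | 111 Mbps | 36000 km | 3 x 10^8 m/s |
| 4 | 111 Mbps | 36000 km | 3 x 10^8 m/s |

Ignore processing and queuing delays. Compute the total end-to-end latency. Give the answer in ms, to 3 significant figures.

L = 21000 bits.
Transmission delay per hop = L/R = 21000/111000000 = 0.189189 ms; 4 hops → 0.756757 ms.
Propagation delays (d/s per hop): 3.66667e-05, 0.000277, 120, 120 ms; sum = 240 ms.
End-to-end = 241 ms.

241 ms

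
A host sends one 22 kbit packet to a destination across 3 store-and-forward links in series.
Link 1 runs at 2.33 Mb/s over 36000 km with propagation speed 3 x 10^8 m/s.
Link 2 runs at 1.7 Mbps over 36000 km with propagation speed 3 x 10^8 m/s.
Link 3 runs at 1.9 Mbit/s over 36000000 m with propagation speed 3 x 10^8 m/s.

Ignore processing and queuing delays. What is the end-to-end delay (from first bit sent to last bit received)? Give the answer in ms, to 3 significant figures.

L = 22000 bits.
Transmission delays (L/R per hop): 9.44206, 12.9412, 11.5789 ms; sum = 33.9622 ms.
Propagation delays (d/s per hop): 120, 120, 120 ms; sum = 360 ms.
End-to-end = 394 ms.

394 ms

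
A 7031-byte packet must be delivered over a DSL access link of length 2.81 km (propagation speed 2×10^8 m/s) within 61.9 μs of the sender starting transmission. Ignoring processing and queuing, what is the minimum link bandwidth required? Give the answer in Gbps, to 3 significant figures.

1.18 Gbps

L = 56248 bits.
Propagation delay = 2810 / 200000000 = 14.05 μs.
Transmission budget = 61.9 − 14.05 = 47.85 μs.
R ≥ L / t_tx = 56248 bits / 4.785e-05 s = 1.18 Gbps.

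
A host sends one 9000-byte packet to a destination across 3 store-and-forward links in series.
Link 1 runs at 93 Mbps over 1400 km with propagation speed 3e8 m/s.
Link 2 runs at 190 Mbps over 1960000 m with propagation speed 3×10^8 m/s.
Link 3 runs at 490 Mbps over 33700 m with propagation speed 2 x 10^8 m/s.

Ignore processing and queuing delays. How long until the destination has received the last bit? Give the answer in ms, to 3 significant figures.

L = 9000 × 8 = 72000 bits.
Transmission delays (L/R per hop): 0.774194, 0.378947, 0.146939 ms; sum = 1.30008 ms.
Propagation delays (d/s per hop): 4.66667, 6.53333, 0.1685 ms; sum = 11.3685 ms.
End-to-end = 12.7 ms.

12.7 ms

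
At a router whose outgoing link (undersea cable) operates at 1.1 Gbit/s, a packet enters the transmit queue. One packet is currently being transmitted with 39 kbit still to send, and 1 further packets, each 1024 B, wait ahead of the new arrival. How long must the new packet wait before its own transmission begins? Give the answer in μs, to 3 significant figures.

Each queued packet: L/R = 8192/1100000000 = 7.44727 μs.
1 queued → 7.44727 μs.
Plus remaining 39000 bits of current packet: 35.4545 μs.
Queuing delay = 42.9 μs.

42.9 μs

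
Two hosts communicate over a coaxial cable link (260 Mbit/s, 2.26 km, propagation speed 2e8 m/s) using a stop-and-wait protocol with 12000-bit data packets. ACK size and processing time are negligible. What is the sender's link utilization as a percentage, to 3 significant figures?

67.1 %

t_tx = L/R = 12000/260000000 = 4.61538e-05 s.
t_prop = 2260/200000000 = 1.13e-05 s; RTT = 2.26e-05 s.
Cycle = t_tx + RTT = 6.87538e-05 s.
Utilization = t_tx / cycle = 4.61538e-05/6.87538e-05 = 67.1 %.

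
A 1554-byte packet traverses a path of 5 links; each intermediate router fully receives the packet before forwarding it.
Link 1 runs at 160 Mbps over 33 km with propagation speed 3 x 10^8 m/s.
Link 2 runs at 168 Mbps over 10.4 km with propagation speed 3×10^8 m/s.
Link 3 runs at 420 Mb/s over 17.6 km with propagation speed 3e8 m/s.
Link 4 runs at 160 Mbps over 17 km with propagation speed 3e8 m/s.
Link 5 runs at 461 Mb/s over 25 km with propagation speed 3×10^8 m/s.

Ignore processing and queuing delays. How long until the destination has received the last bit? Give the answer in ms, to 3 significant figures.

L = 1554 × 8 = 12432 bits.
Transmission delays (L/R per hop): 0.0777, 0.074, 0.0296, 0.0777, 0.0269675 ms; sum = 0.285967 ms.
Propagation delays (d/s per hop): 0.11, 0.0346667, 0.0586667, 0.0566667, 0.0833333 ms; sum = 0.343333 ms.
End-to-end = 0.629 ms.

0.629 ms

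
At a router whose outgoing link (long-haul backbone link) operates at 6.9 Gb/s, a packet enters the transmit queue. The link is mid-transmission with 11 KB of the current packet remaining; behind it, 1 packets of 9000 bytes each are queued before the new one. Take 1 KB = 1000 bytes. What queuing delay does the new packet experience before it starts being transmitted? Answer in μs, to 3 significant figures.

Each queued packet: L/R = 72000/6900000000 = 10.4348 μs.
1 queued → 10.4348 μs.
Plus remaining 88000 bits of current packet: 12.7536 μs.
Queuing delay = 23.2 μs.

23.2 μs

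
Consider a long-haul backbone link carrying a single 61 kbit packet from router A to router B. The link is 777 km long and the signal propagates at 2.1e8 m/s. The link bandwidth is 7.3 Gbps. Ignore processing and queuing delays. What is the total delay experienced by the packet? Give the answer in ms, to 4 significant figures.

L = 61000 bits.
Transmission delay = L/R = 61000 / 7300000000 = 0.00835616 ms.
Propagation delay = d/s = 777000 m / 210000000 m/s = 3.7 ms.
Total = 3.708 ms.

3.708 ms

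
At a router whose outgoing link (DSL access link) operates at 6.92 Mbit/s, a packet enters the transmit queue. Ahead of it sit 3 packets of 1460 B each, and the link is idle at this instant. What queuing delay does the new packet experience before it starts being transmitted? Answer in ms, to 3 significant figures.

5.06 ms

Each queued packet: L/R = 11680/6920000 = 1.68786 ms.
3 queued → 5.06358 ms.
Queuing delay = 5.06 ms.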